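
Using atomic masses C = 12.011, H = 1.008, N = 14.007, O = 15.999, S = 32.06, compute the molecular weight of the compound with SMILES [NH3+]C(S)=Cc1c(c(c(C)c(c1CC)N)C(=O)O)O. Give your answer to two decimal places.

Molecular formula: C12H17N2O3S+.
M = 12×12.011 + 17×1.008 + 2×14.007 + 3×15.999 + 1×32.06 = 269.34 g/mol.

269.34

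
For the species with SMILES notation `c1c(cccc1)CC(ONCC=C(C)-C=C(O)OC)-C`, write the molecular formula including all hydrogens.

Heavy atoms from the SMILES: 16 C, 1 N, 3 O.
Implicit hydrogens by atom environment:
  5 × C (aromatic): 1 H each → 5
  3 × C: 3 H each → 9
  3 × C: 1 H each → 3
  2 × C: 2 H each → 4
  2 × C: no H
  2 × O: no H
  1 × C (aromatic): no H
  1 × N: 1 H
  1 × O: 1 H
  Total hydrogens = 23.
Molecular formula: C16H23NO3

C16H23NO3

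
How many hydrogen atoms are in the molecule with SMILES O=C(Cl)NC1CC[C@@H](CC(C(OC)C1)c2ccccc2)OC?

24

Hydrogens are implicit in SMILES; fill each atom to its normal valence:
  5 × C (aromatic): 1 H each → 5
  4 × C: 2 H each → 8
  4 × C: 1 H each → 4
  3 × O: no H
  2 × C: 3 H each → 6
  1 × C (aromatic): no H
  1 × C: no H
  1 × Cl: no H
  1 × N: 1 H
  Total hydrogens = 24.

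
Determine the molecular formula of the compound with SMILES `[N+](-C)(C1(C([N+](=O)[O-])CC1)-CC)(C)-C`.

C9H19N2O2+

Heavy atoms from the SMILES: 9 C, 2 N, 2 O.
Implicit hydrogens by atom environment:
  4 × C: 3 H each → 12
  3 × C: 2 H each → 6
  2 × N (charge +1): no H
  1 × C: 1 H
  1 × C: no H
  1 × O: no H
  1 × O (charge -1): no H
  Total hydrogens = 19.
Net charge +1.
Molecular formula: C9H19N2O2+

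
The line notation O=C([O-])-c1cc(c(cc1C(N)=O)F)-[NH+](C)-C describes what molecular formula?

Heavy atoms from the SMILES: 10 C, 1 F, 2 N, 3 O.
Implicit hydrogens by atom environment:
  4 × C (aromatic): no H
  2 × C: 3 H each → 6
  2 × C (aromatic): 1 H each → 2
  2 × C: no H
  2 × O: no H
  1 × F: no H
  1 × N: 2 H
  1 × N (charge +1): 1 H
  1 × O (charge -1): no H
  Total hydrogens = 11.
Molecular formula: C10H11FN2O3

C10H11FN2O3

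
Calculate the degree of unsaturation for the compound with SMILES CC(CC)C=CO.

Molecular formula from the SMILES: C6H12O.
DoU = (2C + 2 + N − H − X)/2 = (2·6 + 2 + 0 − 12 − 0)/2 = 2/2 = 1.
(Structurally: 0 ring(s) + 1 π bond(s) = 1.)

1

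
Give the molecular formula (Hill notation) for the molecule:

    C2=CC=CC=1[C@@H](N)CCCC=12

C10H13N

Heavy atoms from the SMILES: 10 C, 1 N.
Implicit hydrogens by atom environment:
  4 × C (aromatic): 1 H each → 4
  3 × C: 2 H each → 6
  2 × C (aromatic): no H
  1 × C: 1 H
  1 × N: 2 H
  Total hydrogens = 13.
Molecular formula: C10H13N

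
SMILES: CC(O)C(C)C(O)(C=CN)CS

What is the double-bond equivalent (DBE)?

Molecular formula from the SMILES: C8H17NO2S.
DoU = (2C + 2 + N − H − X)/2 = (2·8 + 2 + 1 − 17 − 0)/2 = 2/2 = 1.
(Structurally: 0 ring(s) + 1 π bond(s) = 1.)

1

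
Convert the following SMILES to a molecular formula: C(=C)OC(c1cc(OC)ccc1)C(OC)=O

Heavy atoms from the SMILES: 12 C, 4 O.
Implicit hydrogens by atom environment:
  4 × C (aromatic): 1 H each → 4
  4 × O: no H
  2 × C: 3 H each → 6
  2 × C: 1 H each → 2
  2 × C (aromatic): no H
  1 × C: 2 H
  1 × C: no H
  Total hydrogens = 14.
Molecular formula: C12H14O4

C12H14O4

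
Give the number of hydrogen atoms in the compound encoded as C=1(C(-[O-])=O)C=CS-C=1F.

2

Hydrogens are implicit in SMILES; fill each atom to its normal valence:
  2 × C (aromatic): 1 H each → 2
  2 × C (aromatic): no H
  1 × C: no H
  1 × F: no H
  1 × O: no H
  1 × O (charge -1): no H
  1 × S (aromatic): no H
  Total hydrogens = 2.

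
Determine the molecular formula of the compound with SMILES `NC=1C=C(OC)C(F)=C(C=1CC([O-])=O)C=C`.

Heavy atoms from the SMILES: 11 C, 1 F, 1 N, 3 O.
Implicit hydrogens by atom environment:
  5 × C (aromatic): no H
  2 × C: 2 H each → 4
  2 × O: no H
  1 × C: 3 H
  1 × C (aromatic): 1 H
  1 × C: 1 H
  1 × C: no H
  1 × F: no H
  1 × N: 2 H
  1 × O (charge -1): no H
  Total hydrogens = 11.
Net charge -1.
Molecular formula: C11H11FNO3-

C11H11FNO3-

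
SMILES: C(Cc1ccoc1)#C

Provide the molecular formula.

Heavy atoms from the SMILES: 7 C, 1 O.
Implicit hydrogens by atom environment:
  3 × C (aromatic): 1 H each → 3
  1 × C: 2 H
  1 × C: 1 H
  1 × C (aromatic): no H
  1 × C: no H
  1 × O (aromatic): no H
  Total hydrogens = 6.
Molecular formula: C7H6O

C7H6O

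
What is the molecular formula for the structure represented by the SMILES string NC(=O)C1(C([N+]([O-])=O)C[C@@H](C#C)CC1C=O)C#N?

C11H11N3O4

Heavy atoms from the SMILES: 11 C, 3 N, 4 O.
Implicit hydrogens by atom environment:
  5 × C: 1 H each → 5
  4 × C: no H
  3 × O: no H
  2 × C: 2 H each → 4
  1 × N: 2 H
  1 × N (charge +1): no H
  1 × N: no H
  1 × O (charge -1): no H
  Total hydrogens = 11.
Molecular formula: C11H11N3O4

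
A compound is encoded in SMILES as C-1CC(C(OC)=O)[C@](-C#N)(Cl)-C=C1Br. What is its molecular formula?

C9H9BrClNO2

Heavy atoms from the SMILES: 1 Br, 9 C, 1 Cl, 1 N, 2 O.
Implicit hydrogens by atom environment:
  4 × C: no H
  2 × C: 2 H each → 4
  2 × C: 1 H each → 2
  2 × O: no H
  1 × Br: no H
  1 × C: 3 H
  1 × Cl: no H
  1 × N: no H
  Total hydrogens = 9.
Molecular formula: C9H9BrClNO2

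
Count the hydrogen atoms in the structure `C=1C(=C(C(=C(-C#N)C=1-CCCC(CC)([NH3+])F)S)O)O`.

18

Hydrogens are implicit in SMILES; fill each atom to its normal valence:
  5 × C (aromatic): no H
  4 × C: 2 H each → 8
  2 × C: no H
  2 × O: 1 H each → 2
  1 × C: 3 H
  1 × C (aromatic): 1 H
  1 × F: no H
  1 × N (charge +1): 3 H
  1 × N: no H
  1 × S: 1 H
  Total hydrogens = 18.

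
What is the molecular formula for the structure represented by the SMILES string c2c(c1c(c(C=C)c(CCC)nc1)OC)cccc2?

Heavy atoms from the SMILES: 17 C, 1 N, 1 O.
Implicit hydrogens by atom environment:
  6 × C (aromatic): 1 H each → 6
  5 × C (aromatic): no H
  3 × C: 2 H each → 6
  2 × C: 3 H each → 6
  1 × C: 1 H
  1 × N (aromatic): no H
  1 × O: no H
  Total hydrogens = 19.
Molecular formula: C17H19NO

C17H19NO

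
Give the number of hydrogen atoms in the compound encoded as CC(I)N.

Hydrogens are implicit in SMILES; fill each atom to its normal valence:
  1 × C: 3 H
  1 × C: 1 H
  1 × I: no H
  1 × N: 2 H
  Total hydrogens = 6.

6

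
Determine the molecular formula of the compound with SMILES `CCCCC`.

C5H12

Heavy atoms from the SMILES: 5 C.
Implicit hydrogens by atom environment:
  3 × C: 2 H each → 6
  2 × C: 3 H each → 6
  Total hydrogens = 12.
Molecular formula: C5H12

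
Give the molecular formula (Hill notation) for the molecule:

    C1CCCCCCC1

C8H16

Heavy atoms from the SMILES: 8 C.
Implicit hydrogens by atom environment:
  8 × C: 2 H each → 16
  Total hydrogens = 16.
Molecular formula: C8H16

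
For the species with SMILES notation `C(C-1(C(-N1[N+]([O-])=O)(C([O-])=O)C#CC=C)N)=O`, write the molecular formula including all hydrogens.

Heavy atoms from the SMILES: 8 C, 3 N, 5 O.
Implicit hydrogens by atom environment:
  5 × C: no H
  3 × O: no H
  2 × C: 1 H each → 2
  2 × O (charge -1): no H
  1 × C: 2 H
  1 × N: 2 H
  1 × N: no H
  1 × N (charge +1): no H
  Total hydrogens = 6.
Net charge -1.
Molecular formula: C8H6N3O5-

C8H6N3O5-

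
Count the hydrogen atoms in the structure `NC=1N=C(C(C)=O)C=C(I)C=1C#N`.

6

Hydrogens are implicit in SMILES; fill each atom to its normal valence:
  4 × C (aromatic): no H
  2 × C: no H
  1 × C: 3 H
  1 × C (aromatic): 1 H
  1 × I: no H
  1 × N: 2 H
  1 × N (aromatic): no H
  1 × N: no H
  1 × O: no H
  Total hydrogens = 6.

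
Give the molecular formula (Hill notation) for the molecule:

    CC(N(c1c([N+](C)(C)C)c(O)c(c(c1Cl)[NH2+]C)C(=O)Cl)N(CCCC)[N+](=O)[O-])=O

Heavy atoms from the SMILES: 17 C, 2 Cl, 5 N, 5 O.
Implicit hydrogens by atom environment:
  6 × C: 3 H each → 18
  6 × C (aromatic): no H
  3 × C: 2 H each → 6
  3 × O: no H
  2 × C: no H
  2 × Cl: no H
  2 × N (charge +1): no H
  2 × N: no H
  1 × N (charge +1): 2 H
  1 × O: 1 H
  1 × O (charge -1): no H
  Total hydrogens = 27.
Net charge +2.
Molecular formula: [C17H27Cl2N5O5]2+

[C17H27Cl2N5O5]2+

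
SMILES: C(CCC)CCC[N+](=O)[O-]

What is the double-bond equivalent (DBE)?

1

Molecular formula from the SMILES: C7H15NO2.
DoU = (2C + 2 + N − H − X)/2 = (2·7 + 2 + 1 − 15 − 0)/2 = 2/2 = 1.
(Structurally: 0 ring(s) + 1 π bond(s) = 1.)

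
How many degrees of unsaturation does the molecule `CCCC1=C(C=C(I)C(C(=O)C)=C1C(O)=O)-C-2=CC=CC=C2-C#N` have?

Molecular formula from the SMILES: C19H16INO3.
DoU = (2C + 2 + N − H − X)/2 = (2·19 + 2 + 1 − 16 − 1)/2 = 24/2 = 12.
(Structurally: 2 ring(s) + 10 π bond(s) = 12.)

12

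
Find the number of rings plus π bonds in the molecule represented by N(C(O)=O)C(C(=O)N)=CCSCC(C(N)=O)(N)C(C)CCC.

4

Molecular formula from the SMILES: C13H24N4O4S.
DoU = (2C + 2 + N − H − X)/2 = (2·13 + 2 + 4 − 24 − 0)/2 = 8/2 = 4.
(Structurally: 0 ring(s) + 4 π bond(s) = 4.)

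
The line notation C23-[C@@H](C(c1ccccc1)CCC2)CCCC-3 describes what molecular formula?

C16H22

Heavy atoms from the SMILES: 16 C.
Implicit hydrogens by atom environment:
  7 × C: 2 H each → 14
  5 × C (aromatic): 1 H each → 5
  3 × C: 1 H each → 3
  1 × C (aromatic): no H
  Total hydrogens = 22.
Molecular formula: C16H22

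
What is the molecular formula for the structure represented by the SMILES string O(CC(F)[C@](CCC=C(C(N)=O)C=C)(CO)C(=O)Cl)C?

C13H19ClFNO4

Heavy atoms from the SMILES: 13 C, 1 Cl, 1 F, 1 N, 4 O.
Implicit hydrogens by atom environment:
  5 × C: 2 H each → 10
  4 × C: no H
  3 × C: 1 H each → 3
  3 × O: no H
  1 × C: 3 H
  1 × Cl: no H
  1 × F: no H
  1 × N: 2 H
  1 × O: 1 H
  Total hydrogens = 19.
Molecular formula: C13H19ClFNO4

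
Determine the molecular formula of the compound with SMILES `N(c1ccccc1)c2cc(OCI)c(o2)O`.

Heavy atoms from the SMILES: 11 C, 1 I, 1 N, 3 O.
Implicit hydrogens by atom environment:
  6 × C (aromatic): 1 H each → 6
  4 × C (aromatic): no H
  1 × C: 2 H
  1 × I: no H
  1 × N: 1 H
  1 × O: 1 H
  1 × O (aromatic): no H
  1 × O: no H
  Total hydrogens = 10.
Molecular formula: C11H10INO3

C11H10INO3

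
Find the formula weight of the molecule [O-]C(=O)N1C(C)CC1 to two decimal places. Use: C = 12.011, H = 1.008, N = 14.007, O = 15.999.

114.12

Molecular formula: C5H8NO2-.
M = 5×12.011 + 8×1.008 + 1×14.007 + 2×15.999 = 114.12 g/mol.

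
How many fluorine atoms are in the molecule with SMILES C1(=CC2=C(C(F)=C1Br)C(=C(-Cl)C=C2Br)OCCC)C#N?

1

The symbol for fluorine appears 1 time in the SMILES.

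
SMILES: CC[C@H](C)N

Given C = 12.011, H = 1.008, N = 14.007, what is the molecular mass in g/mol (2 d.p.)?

Molecular formula: C4H11N.
M = 4×12.011 + 11×1.008 + 1×14.007 = 73.14 g/mol.

73.14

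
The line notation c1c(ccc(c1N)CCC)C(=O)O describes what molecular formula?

Heavy atoms from the SMILES: 10 C, 1 N, 2 O.
Implicit hydrogens by atom environment:
  3 × C (aromatic): 1 H each → 3
  3 × C (aromatic): no H
  2 × C: 2 H each → 4
  1 × C: 3 H
  1 × C: no H
  1 × N: 2 H
  1 × O: 1 H
  1 × O: no H
  Total hydrogens = 13.
Molecular formula: C10H13NO2

C10H13NO2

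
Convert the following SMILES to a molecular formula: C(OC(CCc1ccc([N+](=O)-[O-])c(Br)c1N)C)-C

Heavy atoms from the SMILES: 1 Br, 12 C, 2 N, 3 O.
Implicit hydrogens by atom environment:
  4 × C (aromatic): no H
  3 × C: 2 H each → 6
  2 × C: 3 H each → 6
  2 × C (aromatic): 1 H each → 2
  2 × O: no H
  1 × Br: no H
  1 × C: 1 H
  1 × N: 2 H
  1 × N (charge +1): no H
  1 × O (charge -1): no H
  Total hydrogens = 17.
Molecular formula: C12H17BrN2O3

C12H17BrN2O3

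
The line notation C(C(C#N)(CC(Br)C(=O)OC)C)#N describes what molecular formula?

Heavy atoms from the SMILES: 1 Br, 8 C, 2 N, 2 O.
Implicit hydrogens by atom environment:
  4 × C: no H
  2 × C: 3 H each → 6
  2 × N: no H
  2 × O: no H
  1 × Br: no H
  1 × C: 2 H
  1 × C: 1 H
  Total hydrogens = 9.
Molecular formula: C8H9BrN2O2

C8H9BrN2O2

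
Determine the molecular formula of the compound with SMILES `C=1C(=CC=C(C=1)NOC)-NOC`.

C8H12N2O2

Heavy atoms from the SMILES: 8 C, 2 N, 2 O.
Implicit hydrogens by atom environment:
  4 × C (aromatic): 1 H each → 4
  2 × C: 3 H each → 6
  2 × C (aromatic): no H
  2 × N: 1 H each → 2
  2 × O: no H
  Total hydrogens = 12.
Molecular formula: C8H12N2O2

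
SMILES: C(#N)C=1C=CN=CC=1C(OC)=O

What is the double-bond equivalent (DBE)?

7

Molecular formula from the SMILES: C8H6N2O2.
DoU = (2C + 2 + N − H − X)/2 = (2·8 + 2 + 2 − 6 − 0)/2 = 14/2 = 7.
(Structurally: 1 ring(s) + 6 π bond(s) = 7.)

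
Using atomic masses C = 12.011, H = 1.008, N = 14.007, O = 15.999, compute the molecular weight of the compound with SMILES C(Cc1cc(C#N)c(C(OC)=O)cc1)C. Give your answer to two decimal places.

203.24

Molecular formula: C12H13NO2.
M = 12×12.011 + 13×1.008 + 1×14.007 + 2×15.999 = 203.24 g/mol.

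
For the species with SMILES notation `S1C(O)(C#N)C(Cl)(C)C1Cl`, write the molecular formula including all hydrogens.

C5H5Cl2NOS

Heavy atoms from the SMILES: 5 C, 2 Cl, 1 N, 1 O, 1 S.
Implicit hydrogens by atom environment:
  3 × C: no H
  2 × Cl: no H
  1 × C: 3 H
  1 × C: 1 H
  1 × N: no H
  1 × O: 1 H
  1 × S: no H
  Total hydrogens = 5.
Molecular formula: C5H5Cl2NOS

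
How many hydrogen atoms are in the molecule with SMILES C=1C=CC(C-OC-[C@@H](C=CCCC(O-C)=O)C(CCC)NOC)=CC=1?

31

Hydrogens are implicit in SMILES; fill each atom to its normal valence:
  6 × C: 2 H each → 12
  5 × C (aromatic): 1 H each → 5
  4 × C: 1 H each → 4
  4 × O: no H
  3 × C: 3 H each → 9
  1 × C: no H
  1 × C (aromatic): no H
  1 × N: 1 H
  Total hydrogens = 31.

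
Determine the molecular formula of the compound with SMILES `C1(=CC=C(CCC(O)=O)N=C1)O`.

C8H9NO3

Heavy atoms from the SMILES: 8 C, 1 N, 3 O.
Implicit hydrogens by atom environment:
  3 × C (aromatic): 1 H each → 3
  2 × C: 2 H each → 4
  2 × C (aromatic): no H
  2 × O: 1 H each → 2
  1 × C: no H
  1 × N (aromatic): no H
  1 × O: no H
  Total hydrogens = 9.
Molecular formula: C8H9NO3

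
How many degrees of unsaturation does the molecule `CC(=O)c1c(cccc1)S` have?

5

Molecular formula from the SMILES: C8H8OS.
DoU = (2C + 2 + N − H − X)/2 = (2·8 + 2 + 0 − 8 − 0)/2 = 10/2 = 5.
(Structurally: 1 ring(s) + 4 π bond(s) = 5.)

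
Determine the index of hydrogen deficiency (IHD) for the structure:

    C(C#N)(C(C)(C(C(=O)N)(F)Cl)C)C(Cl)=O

4

Molecular formula from the SMILES: C8H9Cl2FN2O2.
DoU = (2C + 2 + N − H − X)/2 = (2·8 + 2 + 2 − 9 − 3)/2 = 8/2 = 4.
(Structurally: 0 ring(s) + 4 π bond(s) = 4.)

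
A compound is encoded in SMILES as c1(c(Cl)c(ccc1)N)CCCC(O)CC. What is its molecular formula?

Heavy atoms from the SMILES: 12 C, 1 Cl, 1 N, 1 O.
Implicit hydrogens by atom environment:
  4 × C: 2 H each → 8
  3 × C (aromatic): 1 H each → 3
  3 × C (aromatic): no H
  1 × C: 3 H
  1 × C: 1 H
  1 × Cl: no H
  1 × N: 2 H
  1 × O: 1 H
  Total hydrogens = 18.
Molecular formula: C12H18ClNO

C12H18ClNO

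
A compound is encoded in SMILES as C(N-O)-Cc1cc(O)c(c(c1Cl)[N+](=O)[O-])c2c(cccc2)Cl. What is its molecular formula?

C14H12Cl2N2O4

Heavy atoms from the SMILES: 14 C, 2 Cl, 2 N, 4 O.
Implicit hydrogens by atom environment:
  7 × C (aromatic): no H
  5 × C (aromatic): 1 H each → 5
  2 × C: 2 H each → 4
  2 × Cl: no H
  2 × O: 1 H each → 2
  1 × N: 1 H
  1 × N (charge +1): no H
  1 × O: no H
  1 × O (charge -1): no H
  Total hydrogens = 12.
Molecular formula: C14H12Cl2N2O4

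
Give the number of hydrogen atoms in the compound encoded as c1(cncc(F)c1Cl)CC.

7

Hydrogens are implicit in SMILES; fill each atom to its normal valence:
  3 × C (aromatic): no H
  2 × C (aromatic): 1 H each → 2
  1 × C: 3 H
  1 × C: 2 H
  1 × Cl: no H
  1 × F: no H
  1 × N (aromatic): no H
  Total hydrogens = 7.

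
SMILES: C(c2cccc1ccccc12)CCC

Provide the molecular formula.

C14H16

Heavy atoms from the SMILES: 14 C.
Implicit hydrogens by atom environment:
  7 × C (aromatic): 1 H each → 7
  3 × C: 2 H each → 6
  3 × C (aromatic): no H
  1 × C: 3 H
  Total hydrogens = 16.
Molecular formula: C14H16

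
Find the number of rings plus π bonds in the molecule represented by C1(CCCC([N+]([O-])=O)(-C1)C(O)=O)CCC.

Molecular formula from the SMILES: C10H17NO4.
DoU = (2C + 2 + N − H − X)/2 = (2·10 + 2 + 1 − 17 − 0)/2 = 6/2 = 3.
(Structurally: 1 ring(s) + 2 π bond(s) = 3.)

3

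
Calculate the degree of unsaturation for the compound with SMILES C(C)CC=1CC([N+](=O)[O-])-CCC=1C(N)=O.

4

Molecular formula from the SMILES: C10H16N2O3.
DoU = (2C + 2 + N − H − X)/2 = (2·10 + 2 + 2 − 16 − 0)/2 = 8/2 = 4.
(Structurally: 1 ring(s) + 3 π bond(s) = 4.)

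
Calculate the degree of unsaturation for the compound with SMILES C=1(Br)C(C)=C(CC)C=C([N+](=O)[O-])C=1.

Molecular formula from the SMILES: C9H10BrNO2.
DoU = (2C + 2 + N − H − X)/2 = (2·9 + 2 + 1 − 10 − 1)/2 = 10/2 = 5.
(Structurally: 1 ring(s) + 4 π bond(s) = 5.)

5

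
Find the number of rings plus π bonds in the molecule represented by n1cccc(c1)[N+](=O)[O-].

5

Molecular formula from the SMILES: C5H4N2O2.
DoU = (2C + 2 + N − H − X)/2 = (2·5 + 2 + 2 − 4 − 0)/2 = 10/2 = 5.
(Structurally: 1 ring(s) + 4 π bond(s) = 5.)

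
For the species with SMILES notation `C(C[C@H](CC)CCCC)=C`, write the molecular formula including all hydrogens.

C10H20

Heavy atoms from the SMILES: 10 C.
Implicit hydrogens by atom environment:
  6 × C: 2 H each → 12
  2 × C: 3 H each → 6
  2 × C: 1 H each → 2
  Total hydrogens = 20.
Molecular formula: C10H20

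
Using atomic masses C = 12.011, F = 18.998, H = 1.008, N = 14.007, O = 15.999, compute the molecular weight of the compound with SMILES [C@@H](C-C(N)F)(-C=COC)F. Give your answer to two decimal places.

151.16

Molecular formula: C6H11F2NO.
M = 6×12.011 + 2×18.998 + 11×1.008 + 1×14.007 + 1×15.999 = 151.16 g/mol.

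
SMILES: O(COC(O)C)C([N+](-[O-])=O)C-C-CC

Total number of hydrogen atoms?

17

Hydrogens are implicit in SMILES; fill each atom to its normal valence:
  4 × C: 2 H each → 8
  3 × O: no H
  2 × C: 3 H each → 6
  2 × C: 1 H each → 2
  1 × N (charge +1): no H
  1 × O: 1 H
  1 × O (charge -1): no H
  Total hydrogens = 17.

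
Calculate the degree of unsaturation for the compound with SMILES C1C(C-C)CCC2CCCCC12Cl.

2

Molecular formula from the SMILES: C12H21Cl.
DoU = (2C + 2 + N − H − X)/2 = (2·12 + 2 + 0 − 21 − 1)/2 = 4/2 = 2.
(Structurally: 2 ring(s) + 0 π bond(s) = 2.)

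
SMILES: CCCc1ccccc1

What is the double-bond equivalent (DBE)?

4

Molecular formula from the SMILES: C9H12.
DoU = (2C + 2 + N − H − X)/2 = (2·9 + 2 + 0 − 12 − 0)/2 = 8/2 = 4.
(Structurally: 1 ring(s) + 3 π bond(s) = 4.)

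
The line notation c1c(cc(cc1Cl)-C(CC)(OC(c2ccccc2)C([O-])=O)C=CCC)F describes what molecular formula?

C21H21ClFO3-

Heavy atoms from the SMILES: 21 C, 1 Cl, 1 F, 3 O.
Implicit hydrogens by atom environment:
  8 × C (aromatic): 1 H each → 8
  4 × C (aromatic): no H
  3 × C: 1 H each → 3
  2 × C: 3 H each → 6
  2 × C: 2 H each → 4
  2 × C: no H
  2 × O: no H
  1 × Cl: no H
  1 × F: no H
  1 × O (charge -1): no H
  Total hydrogens = 21.
Net charge -1.
Molecular formula: C21H21ClFO3-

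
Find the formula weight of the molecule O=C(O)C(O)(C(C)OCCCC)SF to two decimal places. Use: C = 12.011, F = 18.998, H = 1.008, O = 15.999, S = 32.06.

226.26

Molecular formula: C8H15FO4S.
M = 8×12.011 + 1×18.998 + 15×1.008 + 4×15.999 + 1×32.06 = 226.26 g/mol.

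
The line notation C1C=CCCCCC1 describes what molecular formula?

Heavy atoms from the SMILES: 8 C.
Implicit hydrogens by atom environment:
  6 × C: 2 H each → 12
  2 × C: 1 H each → 2
  Total hydrogens = 14.
Molecular formula: C8H14

C8H14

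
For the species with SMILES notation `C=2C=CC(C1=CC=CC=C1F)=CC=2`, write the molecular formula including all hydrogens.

C12H9F

Heavy atoms from the SMILES: 12 C, 1 F.
Implicit hydrogens by atom environment:
  9 × C (aromatic): 1 H each → 9
  3 × C (aromatic): no H
  1 × F: no H
  Total hydrogens = 9.
Molecular formula: C12H9F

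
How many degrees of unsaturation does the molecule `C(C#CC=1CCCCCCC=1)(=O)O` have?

Molecular formula from the SMILES: C11H14O2.
DoU = (2C + 2 + N − H − X)/2 = (2·11 + 2 + 0 − 14 − 0)/2 = 10/2 = 5.
(Structurally: 1 ring(s) + 4 π bond(s) = 5.)

5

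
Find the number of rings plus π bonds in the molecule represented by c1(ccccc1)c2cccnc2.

8

Molecular formula from the SMILES: C11H9N.
DoU = (2C + 2 + N − H − X)/2 = (2·11 + 2 + 1 − 9 − 0)/2 = 16/2 = 8.
(Structurally: 2 ring(s) + 6 π bond(s) = 8.)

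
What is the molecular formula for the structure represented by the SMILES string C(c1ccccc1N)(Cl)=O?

C7H6ClNO

Heavy atoms from the SMILES: 7 C, 1 Cl, 1 N, 1 O.
Implicit hydrogens by atom environment:
  4 × C (aromatic): 1 H each → 4
  2 × C (aromatic): no H
  1 × C: no H
  1 × Cl: no H
  1 × N: 2 H
  1 × O: no H
  Total hydrogens = 6.
Molecular formula: C7H6ClNO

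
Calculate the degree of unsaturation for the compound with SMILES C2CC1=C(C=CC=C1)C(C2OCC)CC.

5

Molecular formula from the SMILES: C14H20O.
DoU = (2C + 2 + N − H − X)/2 = (2·14 + 2 + 0 − 20 − 0)/2 = 10/2 = 5.
(Structurally: 2 ring(s) + 3 π bond(s) = 5.)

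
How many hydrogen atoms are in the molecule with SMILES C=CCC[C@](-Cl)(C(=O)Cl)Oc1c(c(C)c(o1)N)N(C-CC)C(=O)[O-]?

19

Hydrogens are implicit in SMILES; fill each atom to its normal valence:
  5 × C: 2 H each → 10
  4 × C (aromatic): no H
  3 × C: no H
  3 × O: no H
  2 × C: 3 H each → 6
  2 × Cl: no H
  1 × C: 1 H
  1 × N: 2 H
  1 × N: no H
  1 × O (aromatic): no H
  1 × O (charge -1): no H
  Total hydrogens = 19.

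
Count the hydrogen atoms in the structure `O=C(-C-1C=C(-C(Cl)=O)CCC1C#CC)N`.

12

Hydrogens are implicit in SMILES; fill each atom to its normal valence:
  5 × C: no H
  3 × C: 1 H each → 3
  2 × C: 2 H each → 4
  2 × O: no H
  1 × C: 3 H
  1 × Cl: no H
  1 × N: 2 H
  Total hydrogens = 12.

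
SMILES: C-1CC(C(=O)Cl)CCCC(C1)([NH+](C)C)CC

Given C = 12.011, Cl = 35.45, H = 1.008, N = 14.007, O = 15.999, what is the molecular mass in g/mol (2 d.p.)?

Molecular formula: C13H25ClNO+.
M = 13×12.011 + 1×35.45 + 25×1.008 + 1×14.007 + 1×15.999 = 246.80 g/mol.

246.80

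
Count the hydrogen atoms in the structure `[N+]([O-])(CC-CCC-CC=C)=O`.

Hydrogens are implicit in SMILES; fill each atom to its normal valence:
  7 × C: 2 H each → 14
  1 × C: 1 H
  1 × N (charge +1): no H
  1 × O: no H
  1 × O (charge -1): no H
  Total hydrogens = 15.

15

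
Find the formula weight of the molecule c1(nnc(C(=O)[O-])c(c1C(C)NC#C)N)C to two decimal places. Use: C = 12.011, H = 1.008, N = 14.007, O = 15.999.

219.22

Molecular formula: C10H11N4O2-.
M = 10×12.011 + 11×1.008 + 4×14.007 + 2×15.999 = 219.22 g/mol.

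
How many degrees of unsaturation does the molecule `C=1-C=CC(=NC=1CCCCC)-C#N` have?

Molecular formula from the SMILES: C11H14N2.
DoU = (2C + 2 + N − H − X)/2 = (2·11 + 2 + 2 − 14 − 0)/2 = 12/2 = 6.
(Structurally: 1 ring(s) + 5 π bond(s) = 6.)

6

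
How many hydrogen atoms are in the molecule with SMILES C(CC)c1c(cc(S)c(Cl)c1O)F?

10

Hydrogens are implicit in SMILES; fill each atom to its normal valence:
  5 × C (aromatic): no H
  2 × C: 2 H each → 4
  1 × C: 3 H
  1 × C (aromatic): 1 H
  1 × Cl: no H
  1 × F: no H
  1 × O: 1 H
  1 × S: 1 H
  Total hydrogens = 10.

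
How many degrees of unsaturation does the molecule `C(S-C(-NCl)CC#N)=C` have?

Molecular formula from the SMILES: C5H7ClN2S.
DoU = (2C + 2 + N − H − X)/2 = (2·5 + 2 + 2 − 7 − 1)/2 = 6/2 = 3.
(Structurally: 0 ring(s) + 3 π bond(s) = 3.)

3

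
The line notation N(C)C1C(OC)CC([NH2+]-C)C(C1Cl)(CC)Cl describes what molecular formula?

C11H23Cl2N2O+

Heavy atoms from the SMILES: 11 C, 2 Cl, 2 N, 1 O.
Implicit hydrogens by atom environment:
  4 × C: 3 H each → 12
  4 × C: 1 H each → 4
  2 × C: 2 H each → 4
  2 × Cl: no H
  1 × C: no H
  1 × N (charge +1): 2 H
  1 × N: 1 H
  1 × O: no H
  Total hydrogens = 23.
Net charge +1.
Molecular formula: C11H23Cl2N2O+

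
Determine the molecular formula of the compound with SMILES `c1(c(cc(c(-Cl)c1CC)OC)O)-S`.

Heavy atoms from the SMILES: 9 C, 1 Cl, 2 O, 1 S.
Implicit hydrogens by atom environment:
  5 × C (aromatic): no H
  2 × C: 3 H each → 6
  1 × C: 2 H
  1 × C (aromatic): 1 H
  1 × Cl: no H
  1 × O: 1 H
  1 × O: no H
  1 × S: 1 H
  Total hydrogens = 11.
Molecular formula: C9H11ClO2S

C9H11ClO2S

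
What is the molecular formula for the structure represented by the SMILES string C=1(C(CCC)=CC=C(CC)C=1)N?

Heavy atoms from the SMILES: 11 C, 1 N.
Implicit hydrogens by atom environment:
  3 × C: 2 H each → 6
  3 × C (aromatic): 1 H each → 3
  3 × C (aromatic): no H
  2 × C: 3 H each → 6
  1 × N: 2 H
  Total hydrogens = 17.
Molecular formula: C11H17N

C11H17N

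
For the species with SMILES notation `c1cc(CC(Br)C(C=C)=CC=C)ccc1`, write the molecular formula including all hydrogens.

Heavy atoms from the SMILES: 1 Br, 14 C.
Implicit hydrogens by atom environment:
  5 × C (aromatic): 1 H each → 5
  4 × C: 1 H each → 4
  3 × C: 2 H each → 6
  1 × Br: no H
  1 × C: no H
  1 × C (aromatic): no H
  Total hydrogens = 15.
Molecular formula: C14H15Br

C14H15Br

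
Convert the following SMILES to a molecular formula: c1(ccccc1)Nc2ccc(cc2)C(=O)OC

Heavy atoms from the SMILES: 14 C, 1 N, 2 O.
Implicit hydrogens by atom environment:
  9 × C (aromatic): 1 H each → 9
  3 × C (aromatic): no H
  2 × O: no H
  1 × C: 3 H
  1 × C: no H
  1 × N: 1 H
  Total hydrogens = 13.
Molecular formula: C14H13NO2

C14H13NO2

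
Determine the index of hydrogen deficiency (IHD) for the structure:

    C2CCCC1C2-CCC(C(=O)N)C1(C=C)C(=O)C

Molecular formula from the SMILES: C15H23NO2.
DoU = (2C + 2 + N − H − X)/2 = (2·15 + 2 + 1 − 23 − 0)/2 = 10/2 = 5.
(Structurally: 2 ring(s) + 3 π bond(s) = 5.)

5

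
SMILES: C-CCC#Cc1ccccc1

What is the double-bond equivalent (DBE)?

6

Molecular formula from the SMILES: C11H12.
DoU = (2C + 2 + N − H − X)/2 = (2·11 + 2 + 0 − 12 − 0)/2 = 12/2 = 6.
(Structurally: 1 ring(s) + 5 π bond(s) = 6.)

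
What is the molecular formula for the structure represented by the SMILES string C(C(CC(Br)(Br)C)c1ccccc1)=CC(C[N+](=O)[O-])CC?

Heavy atoms from the SMILES: 2 Br, 16 C, 1 N, 2 O.
Implicit hydrogens by atom environment:
  5 × C (aromatic): 1 H each → 5
  4 × C: 1 H each → 4
  3 × C: 2 H each → 6
  2 × Br: no H
  2 × C: 3 H each → 6
  1 × C: no H
  1 × C (aromatic): no H
  1 × N (charge +1): no H
  1 × O: no H
  1 × O (charge -1): no H
  Total hydrogens = 21.
Molecular formula: C16H21Br2NO2

C16H21Br2NO2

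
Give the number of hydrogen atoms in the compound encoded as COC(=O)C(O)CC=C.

Hydrogens are implicit in SMILES; fill each atom to its normal valence:
  2 × C: 2 H each → 4
  2 × C: 1 H each → 2
  2 × O: no H
  1 × C: 3 H
  1 × C: no H
  1 × O: 1 H
  Total hydrogens = 10.

10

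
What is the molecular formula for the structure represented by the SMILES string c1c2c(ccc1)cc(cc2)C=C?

C12H10

Heavy atoms from the SMILES: 12 C.
Implicit hydrogens by atom environment:
  7 × C (aromatic): 1 H each → 7
  3 × C (aromatic): no H
  1 × C: 2 H
  1 × C: 1 H
  Total hydrogens = 10.
Molecular formula: C12H10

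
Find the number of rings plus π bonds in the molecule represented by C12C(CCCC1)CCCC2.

Molecular formula from the SMILES: C10H18.
DoU = (2C + 2 + N − H − X)/2 = (2·10 + 2 + 0 − 18 − 0)/2 = 4/2 = 2.
(Structurally: 2 ring(s) + 0 π bond(s) = 2.)

2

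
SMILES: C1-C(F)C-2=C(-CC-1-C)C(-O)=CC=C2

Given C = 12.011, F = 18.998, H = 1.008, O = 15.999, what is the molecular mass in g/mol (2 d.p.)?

180.22

Molecular formula: C11H13FO.
M = 11×12.011 + 1×18.998 + 13×1.008 + 1×15.999 = 180.22 g/mol.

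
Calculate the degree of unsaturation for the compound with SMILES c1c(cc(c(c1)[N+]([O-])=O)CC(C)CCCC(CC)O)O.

5

Molecular formula from the SMILES: C15H23NO4.
DoU = (2C + 2 + N − H − X)/2 = (2·15 + 2 + 1 − 23 − 0)/2 = 10/2 = 5.
(Structurally: 1 ring(s) + 4 π bond(s) = 5.)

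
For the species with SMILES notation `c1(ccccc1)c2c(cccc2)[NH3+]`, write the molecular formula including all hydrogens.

Heavy atoms from the SMILES: 12 C, 1 N.
Implicit hydrogens by atom environment:
  9 × C (aromatic): 1 H each → 9
  3 × C (aromatic): no H
  1 × N (charge +1): 3 H
  Total hydrogens = 12.
Net charge +1.
Molecular formula: C12H12N+

C12H12N+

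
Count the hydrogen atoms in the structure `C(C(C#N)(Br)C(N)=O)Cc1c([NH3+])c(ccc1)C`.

15

Hydrogens are implicit in SMILES; fill each atom to its normal valence:
  3 × C (aromatic): 1 H each → 3
  3 × C (aromatic): no H
  3 × C: no H
  2 × C: 2 H each → 4
  1 × Br: no H
  1 × C: 3 H
  1 × N (charge +1): 3 H
  1 × N: 2 H
  1 × N: no H
  1 × O: no H
  Total hydrogens = 15.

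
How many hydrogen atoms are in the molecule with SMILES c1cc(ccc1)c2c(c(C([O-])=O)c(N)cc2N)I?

10

Hydrogens are implicit in SMILES; fill each atom to its normal valence:
  6 × C (aromatic): 1 H each → 6
  6 × C (aromatic): no H
  2 × N: 2 H each → 4
  1 × C: no H
  1 × I: no H
  1 × O: no H
  1 × O (charge -1): no H
  Total hydrogens = 10.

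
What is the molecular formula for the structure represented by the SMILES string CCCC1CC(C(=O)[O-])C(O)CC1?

C10H17O3-

Heavy atoms from the SMILES: 10 C, 3 O.
Implicit hydrogens by atom environment:
  5 × C: 2 H each → 10
  3 × C: 1 H each → 3
  1 × C: 3 H
  1 × C: no H
  1 × O: 1 H
  1 × O: no H
  1 × O (charge -1): no H
  Total hydrogens = 17.
Net charge -1.
Molecular formula: C10H17O3-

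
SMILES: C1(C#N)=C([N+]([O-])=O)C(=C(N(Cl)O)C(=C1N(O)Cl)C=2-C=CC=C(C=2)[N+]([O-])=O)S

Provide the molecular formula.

C13H7Cl2N5O6S

Heavy atoms from the SMILES: 13 C, 2 Cl, 5 N, 6 O, 1 S.
Implicit hydrogens by atom environment:
  8 × C (aromatic): no H
  4 × C (aromatic): 1 H each → 4
  3 × N: no H
  2 × Cl: no H
  2 × N (charge +1): no H
  2 × O: 1 H each → 2
  2 × O: no H
  2 × O (charge -1): no H
  1 × C: no H
  1 × S: 1 H
  Total hydrogens = 7.
Molecular formula: C13H7Cl2N5O6S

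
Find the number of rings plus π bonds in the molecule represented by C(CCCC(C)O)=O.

Molecular formula from the SMILES: C6H12O2.
DoU = (2C + 2 + N − H − X)/2 = (2·6 + 2 + 0 − 12 − 0)/2 = 2/2 = 1.
(Structurally: 0 ring(s) + 1 π bond(s) = 1.)

1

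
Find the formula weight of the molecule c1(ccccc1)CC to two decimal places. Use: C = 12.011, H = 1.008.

Molecular formula: C8H10.
M = 8×12.011 + 10×1.008 = 106.17 g/mol.

106.17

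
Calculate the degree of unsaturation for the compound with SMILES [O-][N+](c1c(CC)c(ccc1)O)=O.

Molecular formula from the SMILES: C8H9NO3.
DoU = (2C + 2 + N − H − X)/2 = (2·8 + 2 + 1 − 9 − 0)/2 = 10/2 = 5.
(Structurally: 1 ring(s) + 4 π bond(s) = 5.)

5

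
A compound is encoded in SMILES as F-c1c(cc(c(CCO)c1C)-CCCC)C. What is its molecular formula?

C14H21FO

Heavy atoms from the SMILES: 14 C, 1 F, 1 O.
Implicit hydrogens by atom environment:
  5 × C: 2 H each → 10
  5 × C (aromatic): no H
  3 × C: 3 H each → 9
  1 × C (aromatic): 1 H
  1 × F: no H
  1 × O: 1 H
  Total hydrogens = 21.
Molecular formula: C14H21FO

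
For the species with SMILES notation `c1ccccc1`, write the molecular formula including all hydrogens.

Heavy atoms from the SMILES: 6 C.
Implicit hydrogens by atom environment:
  6 × C (aromatic): 1 H each → 6
  Total hydrogens = 6.
Molecular formula: C6H6

C6H6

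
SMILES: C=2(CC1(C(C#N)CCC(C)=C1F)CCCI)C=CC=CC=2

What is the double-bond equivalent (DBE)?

8

Molecular formula from the SMILES: C18H21FIN.
DoU = (2C + 2 + N − H − X)/2 = (2·18 + 2 + 1 − 21 − 2)/2 = 16/2 = 8.
(Structurally: 2 ring(s) + 6 π bond(s) = 8.)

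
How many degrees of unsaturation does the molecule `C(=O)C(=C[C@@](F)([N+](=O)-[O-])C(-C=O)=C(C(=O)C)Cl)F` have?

6

Molecular formula from the SMILES: C9H6ClF2NO5.
DoU = (2C + 2 + N − H − X)/2 = (2·9 + 2 + 1 − 6 − 3)/2 = 12/2 = 6.
(Structurally: 0 ring(s) + 6 π bond(s) = 6.)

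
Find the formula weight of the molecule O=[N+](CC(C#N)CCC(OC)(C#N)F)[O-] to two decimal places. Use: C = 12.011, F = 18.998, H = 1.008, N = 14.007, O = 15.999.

Molecular formula: C8H10FN3O3.
M = 8×12.011 + 1×18.998 + 10×1.008 + 3×14.007 + 3×15.999 = 215.18 g/mol.

215.18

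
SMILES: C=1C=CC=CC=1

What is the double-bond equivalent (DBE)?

Molecular formula from the SMILES: C6H6.
DoU = (2C + 2 + N − H − X)/2 = (2·6 + 2 + 0 − 6 − 0)/2 = 8/2 = 4.
(Structurally: 1 ring(s) + 3 π bond(s) = 4.)

4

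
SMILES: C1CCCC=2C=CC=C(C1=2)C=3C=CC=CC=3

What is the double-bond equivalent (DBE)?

9

Molecular formula from the SMILES: C16H16.
DoU = (2C + 2 + N − H − X)/2 = (2·16 + 2 + 0 − 16 − 0)/2 = 18/2 = 9.
(Structurally: 3 ring(s) + 6 π bond(s) = 9.)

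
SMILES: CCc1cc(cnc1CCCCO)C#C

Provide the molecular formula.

Heavy atoms from the SMILES: 13 C, 1 N, 1 O.
Implicit hydrogens by atom environment:
  5 × C: 2 H each → 10
  3 × C (aromatic): no H
  2 × C (aromatic): 1 H each → 2
  1 × C: 3 H
  1 × C: 1 H
  1 × C: no H
  1 × N (aromatic): no H
  1 × O: 1 H
  Total hydrogens = 17.
Molecular formula: C13H17NO

C13H17NO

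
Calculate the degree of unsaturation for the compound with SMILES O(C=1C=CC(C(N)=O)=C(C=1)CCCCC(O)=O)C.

6

Molecular formula from the SMILES: C13H17NO4.
DoU = (2C + 2 + N − H − X)/2 = (2·13 + 2 + 1 − 17 − 0)/2 = 12/2 = 6.
(Structurally: 1 ring(s) + 5 π bond(s) = 6.)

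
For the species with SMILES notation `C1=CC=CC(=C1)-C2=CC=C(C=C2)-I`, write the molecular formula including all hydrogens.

Heavy atoms from the SMILES: 12 C, 1 I.
Implicit hydrogens by atom environment:
  9 × C (aromatic): 1 H each → 9
  3 × C (aromatic): no H
  1 × I: no H
  Total hydrogens = 9.
Molecular formula: C12H9I

C12H9I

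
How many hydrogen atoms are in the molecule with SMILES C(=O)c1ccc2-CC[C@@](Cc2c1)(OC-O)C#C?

Hydrogens are implicit in SMILES; fill each atom to its normal valence:
  4 × C: 2 H each → 8
  3 × C (aromatic): 1 H each → 3
  3 × C (aromatic): no H
  2 × C: 1 H each → 2
  2 × C: no H
  2 × O: no H
  1 × O: 1 H
  Total hydrogens = 14.

14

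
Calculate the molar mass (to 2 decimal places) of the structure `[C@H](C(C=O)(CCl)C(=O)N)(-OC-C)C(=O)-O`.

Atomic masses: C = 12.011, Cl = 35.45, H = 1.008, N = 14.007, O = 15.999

237.64

Molecular formula: C8H12ClNO5.
M = 8×12.011 + 1×35.45 + 12×1.008 + 1×14.007 + 5×15.999 = 237.64 g/mol.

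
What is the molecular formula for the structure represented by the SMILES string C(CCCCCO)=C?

Heavy atoms from the SMILES: 7 C, 1 O.
Implicit hydrogens by atom environment:
  6 × C: 2 H each → 12
  1 × C: 1 H
  1 × O: 1 H
  Total hydrogens = 14.
Molecular formula: C7H14O

C7H14O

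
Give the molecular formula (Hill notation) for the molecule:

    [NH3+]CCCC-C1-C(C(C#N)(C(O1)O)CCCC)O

Heavy atoms from the SMILES: 13 C, 2 N, 3 O.
Implicit hydrogens by atom environment:
  7 × C: 2 H each → 14
  3 × C: 1 H each → 3
  2 × C: no H
  2 × O: 1 H each → 2
  1 × C: 3 H
  1 × N (charge +1): 3 H
  1 × N: no H
  1 × O: no H
  Total hydrogens = 25.
Net charge +1.
Molecular formula: C13H25N2O3+

C13H25N2O3+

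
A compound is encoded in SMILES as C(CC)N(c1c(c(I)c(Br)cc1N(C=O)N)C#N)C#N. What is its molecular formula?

Heavy atoms from the SMILES: 1 Br, 12 C, 1 I, 5 N, 1 O.
Implicit hydrogens by atom environment:
  5 × C (aromatic): no H
  4 × N: no H
  2 × C: 2 H each → 4
  2 × C: no H
  1 × Br: no H
  1 × C: 3 H
  1 × C (aromatic): 1 H
  1 × C: 1 H
  1 × I: no H
  1 × N: 2 H
  1 × O: no H
  Total hydrogens = 11.
Molecular formula: C12H11BrIN5O

C12H11BrIN5O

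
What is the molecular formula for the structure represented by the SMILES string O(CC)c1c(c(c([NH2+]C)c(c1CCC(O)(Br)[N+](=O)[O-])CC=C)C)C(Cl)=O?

C17H23BrClN2O5+

Heavy atoms from the SMILES: 1 Br, 17 C, 1 Cl, 2 N, 5 O.
Implicit hydrogens by atom environment:
  6 × C (aromatic): no H
  5 × C: 2 H each → 10
  3 × C: 3 H each → 9
  3 × O: no H
  2 × C: no H
  1 × Br: no H
  1 × C: 1 H
  1 × Cl: no H
  1 × N (charge +1): 2 H
  1 × N (charge +1): no H
  1 × O: 1 H
  1 × O (charge -1): no H
  Total hydrogens = 23.
Net charge +1.
Molecular formula: C17H23BrClN2O5+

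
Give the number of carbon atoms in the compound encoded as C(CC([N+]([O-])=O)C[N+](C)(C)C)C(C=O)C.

The symbol for carbon appears 10 times in the SMILES.

10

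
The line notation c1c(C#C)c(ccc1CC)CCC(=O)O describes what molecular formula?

Heavy atoms from the SMILES: 13 C, 2 O.
Implicit hydrogens by atom environment:
  3 × C: 2 H each → 6
  3 × C (aromatic): 1 H each → 3
  3 × C (aromatic): no H
  2 × C: no H
  1 × C: 3 H
  1 × C: 1 H
  1 × O: 1 H
  1 × O: no H
  Total hydrogens = 14.
Molecular formula: C13H14O2

C13H14O2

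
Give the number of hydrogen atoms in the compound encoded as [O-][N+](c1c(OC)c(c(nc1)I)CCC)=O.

11

Hydrogens are implicit in SMILES; fill each atom to its normal valence:
  4 × C (aromatic): no H
  2 × C: 3 H each → 6
  2 × C: 2 H each → 4
  2 × O: no H
  1 × C (aromatic): 1 H
  1 × I: no H
  1 × N (aromatic): no H
  1 × N (charge +1): no H
  1 × O (charge -1): no H
  Total hydrogens = 11.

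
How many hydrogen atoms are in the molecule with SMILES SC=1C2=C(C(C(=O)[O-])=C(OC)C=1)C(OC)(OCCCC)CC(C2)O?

23

Hydrogens are implicit in SMILES; fill each atom to its normal valence:
  5 × C: 2 H each → 10
  5 × C (aromatic): no H
  4 × O: no H
  3 × C: 3 H each → 9
  2 × C: no H
  1 × C (aromatic): 1 H
  1 × C: 1 H
  1 × O: 1 H
  1 × O (charge -1): no H
  1 × S: 1 H
  Total hydrogens = 23.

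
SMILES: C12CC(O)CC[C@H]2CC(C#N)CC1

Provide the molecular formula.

Heavy atoms from the SMILES: 11 C, 1 N, 1 O.
Implicit hydrogens by atom environment:
  6 × C: 2 H each → 12
  4 × C: 1 H each → 4
  1 × C: no H
  1 × N: no H
  1 × O: 1 H
  Total hydrogens = 17.
Molecular formula: C11H17NO

C11H17NO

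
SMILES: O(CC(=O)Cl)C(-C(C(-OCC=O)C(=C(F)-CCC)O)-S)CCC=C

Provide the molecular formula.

C16H24ClFO5S

Heavy atoms from the SMILES: 16 C, 1 Cl, 1 F, 5 O, 1 S.
Implicit hydrogens by atom environment:
  7 × C: 2 H each → 14
  5 × C: 1 H each → 5
  4 × O: no H
  3 × C: no H
  1 × C: 3 H
  1 × Cl: no H
  1 × F: no H
  1 × O: 1 H
  1 × S: 1 H
  Total hydrogens = 24.
Molecular formula: C16H24ClFO5S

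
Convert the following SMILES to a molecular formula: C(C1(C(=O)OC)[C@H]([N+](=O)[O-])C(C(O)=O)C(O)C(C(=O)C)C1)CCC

C15H23NO8

Heavy atoms from the SMILES: 15 C, 1 N, 8 O.
Implicit hydrogens by atom environment:
  5 × O: no H
  4 × C: 2 H each → 8
  4 × C: 1 H each → 4
  4 × C: no H
  3 × C: 3 H each → 9
  2 × O: 1 H each → 2
  1 × N (charge +1): no H
  1 × O (charge -1): no H
  Total hydrogens = 23.
Molecular formula: C15H23NO8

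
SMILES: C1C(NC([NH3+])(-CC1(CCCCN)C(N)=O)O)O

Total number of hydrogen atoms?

Hydrogens are implicit in SMILES; fill each atom to its normal valence:
  6 × C: 2 H each → 12
  3 × C: no H
  2 × N: 2 H each → 4
  2 × O: 1 H each → 2
  1 × C: 1 H
  1 × N (charge +1): 3 H
  1 × N: 1 H
  1 × O: no H
  Total hydrogens = 23.

23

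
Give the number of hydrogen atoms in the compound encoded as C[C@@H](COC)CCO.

Hydrogens are implicit in SMILES; fill each atom to its normal valence:
  3 × C: 2 H each → 6
  2 × C: 3 H each → 6
  1 × C: 1 H
  1 × O: 1 H
  1 × O: no H
  Total hydrogens = 14.

14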